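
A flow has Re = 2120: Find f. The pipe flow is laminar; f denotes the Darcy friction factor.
Formula: f = \frac{64}{Re}
f = 64/2120 = 0.03019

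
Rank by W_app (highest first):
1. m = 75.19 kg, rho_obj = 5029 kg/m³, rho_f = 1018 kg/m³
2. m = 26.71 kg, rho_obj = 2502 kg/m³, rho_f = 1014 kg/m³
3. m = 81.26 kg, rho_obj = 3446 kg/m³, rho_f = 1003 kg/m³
Case 1: W_app = 588.3 N
Case 2: W_app = 155.8 N
Case 3: W_app = 565.1 N
Ranking (highest first): 1, 3, 2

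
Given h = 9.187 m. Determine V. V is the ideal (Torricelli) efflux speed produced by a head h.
Formula: V = \sqrt{2 g h}
V = √(2·9.81·9.187) = 13.43 m/s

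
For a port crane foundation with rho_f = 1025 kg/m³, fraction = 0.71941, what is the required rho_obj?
Formula: f_{sub} = \frac{\rho_{obj}}{\rho_f}
Substituting knowns: 0.71941 = rho_obj/1025
Solving for rho_obj: rho_obj = 0.71941·1025 = 737.4 kg/m³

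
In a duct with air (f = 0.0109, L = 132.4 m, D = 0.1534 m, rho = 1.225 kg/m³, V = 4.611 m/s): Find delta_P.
Formula: \Delta P = f \frac{L}{D} \frac{\rho V^2}{2}
delta_P = 0.0109·(132.4/0.1534)·0.5·1.225·4.611²/1000 = 0.1225 kPa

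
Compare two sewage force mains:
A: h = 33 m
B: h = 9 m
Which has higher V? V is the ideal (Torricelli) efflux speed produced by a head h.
V(A) = 25.45 m/s, V(B) = 13.29 m/s. Answer: A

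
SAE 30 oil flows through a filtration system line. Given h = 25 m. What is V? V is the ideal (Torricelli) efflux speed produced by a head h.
Formula: V = \sqrt{2 g h}
V = √(2·9.81·25) = 22.15 m/s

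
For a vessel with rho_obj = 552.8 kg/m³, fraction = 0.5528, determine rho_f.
Formula: f_{sub} = \frac{\rho_{obj}}{\rho_f}
Substituting knowns: 0.5528 = 552.8/rho_f
Solving for rho_f: rho_f = 552.8/0.5528 = 1000 kg/m³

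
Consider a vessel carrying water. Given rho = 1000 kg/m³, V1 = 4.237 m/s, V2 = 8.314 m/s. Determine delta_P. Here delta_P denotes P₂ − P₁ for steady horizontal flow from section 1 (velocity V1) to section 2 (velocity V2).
Formula: \Delta P = \frac{1}{2} \rho (V_1^2 - V_2^2)
delta_P = 0.5·1000·(4.237² − 8.314²)/1000 = -25.59 kPa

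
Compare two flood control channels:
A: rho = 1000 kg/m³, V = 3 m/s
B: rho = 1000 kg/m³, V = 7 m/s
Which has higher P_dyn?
P_dyn(A) = 4.5 kPa, P_dyn(B) = 24.5 kPa. Answer: B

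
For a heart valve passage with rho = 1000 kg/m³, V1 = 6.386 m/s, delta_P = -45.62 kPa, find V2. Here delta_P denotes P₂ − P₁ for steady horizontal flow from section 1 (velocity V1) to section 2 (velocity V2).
Formula: \Delta P = \frac{1}{2} \rho (V_1^2 - V_2^2)
Substituting knowns: -45.62 = 0.5·1000·(6.386² − V2²)/1000
Solving for V2: V2 = √(6.386² − 2·(-45.62·1000)/1000) = 11.49 m/s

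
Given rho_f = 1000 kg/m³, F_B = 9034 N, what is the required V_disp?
Formula: F_B = \rho_f g V_{disp}
Substituting knowns: 9034 = 1000·9.81·V_disp
Solving for V_disp: V_disp = 9034/(1000·9.81) = 0.9209 m³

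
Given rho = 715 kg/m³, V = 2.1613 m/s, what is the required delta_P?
Formula: V = \sqrt{\frac{2 \Delta P}{\rho}}
Substituting knowns: 2.1613 = √(2·(delta_P·1000)/715)
Solving for delta_P: delta_P = 2.1613²·715/2/1000 = 1.67 kPa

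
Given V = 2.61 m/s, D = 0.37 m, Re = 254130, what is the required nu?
Formula: Re = \frac{V D}{\nu}
Substituting knowns: 254130 = 2.61·0.37/nu
Solving for nu: nu = 2.61·0.37/254130 = 3.800e-06 m²/s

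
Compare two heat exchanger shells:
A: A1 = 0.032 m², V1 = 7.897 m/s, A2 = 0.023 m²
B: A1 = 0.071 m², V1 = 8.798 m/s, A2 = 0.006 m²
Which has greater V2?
V2(A) = 10.99 m/s, V2(B) = 104.1 m/s. Answer: B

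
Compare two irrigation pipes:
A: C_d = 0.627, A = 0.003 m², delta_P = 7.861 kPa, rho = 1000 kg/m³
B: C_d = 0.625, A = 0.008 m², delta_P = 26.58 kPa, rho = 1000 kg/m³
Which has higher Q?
Q(A) = 7.458 L/s, Q(B) = 36.46 L/s. Answer: B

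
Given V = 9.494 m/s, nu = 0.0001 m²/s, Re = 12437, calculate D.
Formula: Re = \frac{V D}{\nu}
Substituting knowns: 12437 = 9.494·D/0.0001
Solving for D: D = 12437·0.0001/9.494 = 0.131 m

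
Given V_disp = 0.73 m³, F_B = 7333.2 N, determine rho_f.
Formula: F_B = \rho_f g V_{disp}
Substituting knowns: 7333.2 = rho_f·9.81·0.73
Solving for rho_f: rho_f = 7333.2/(9.81·0.73) = 1024 kg/m³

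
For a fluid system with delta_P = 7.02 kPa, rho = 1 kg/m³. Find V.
Formula: V = \sqrt{\frac{2 \Delta P}{\rho}}
V = √(2·(7.02·1000)/1) = 118.5 m/s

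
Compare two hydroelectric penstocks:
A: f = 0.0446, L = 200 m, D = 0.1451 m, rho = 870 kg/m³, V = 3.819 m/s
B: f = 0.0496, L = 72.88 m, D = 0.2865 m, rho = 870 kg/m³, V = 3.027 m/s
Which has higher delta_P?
delta_P(A) = 390 kPa, delta_P(B) = 50.29 kPa. Answer: A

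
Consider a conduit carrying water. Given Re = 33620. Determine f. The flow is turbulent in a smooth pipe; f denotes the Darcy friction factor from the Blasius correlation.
Formula: f = \frac{0.316}{Re^{0.25}}
f = 0.316/33620^0.25 = 0.02334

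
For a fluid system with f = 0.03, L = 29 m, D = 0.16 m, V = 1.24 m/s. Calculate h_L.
Formula: h_L = f \frac{L}{D} \frac{V^2}{2g}
h_L = 0.03·(29/0.16)·1.24²/(2·9.81) = 0.4261 m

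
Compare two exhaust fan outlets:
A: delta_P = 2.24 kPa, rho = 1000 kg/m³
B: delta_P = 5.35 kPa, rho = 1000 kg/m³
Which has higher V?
V(A) = 2.117 m/s, V(B) = 3.271 m/s. Answer: B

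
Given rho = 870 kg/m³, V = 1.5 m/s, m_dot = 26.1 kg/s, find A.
Formula: \dot{m} = \rho A V
Substituting knowns: 26.1 = 870·A·1.5
Solving for A: A = 26.1/(870·1.5) = 0.02 m²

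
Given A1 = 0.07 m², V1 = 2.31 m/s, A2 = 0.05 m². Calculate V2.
Formula: V_2 = \frac{A_1 V_1}{A_2}
V2 = 0.07·2.31/0.05 = 3.234 m/s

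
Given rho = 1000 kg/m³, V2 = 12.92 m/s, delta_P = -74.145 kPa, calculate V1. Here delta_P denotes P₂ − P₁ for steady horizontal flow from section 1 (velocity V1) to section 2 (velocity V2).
Formula: \Delta P = \frac{1}{2} \rho (V_1^2 - V_2^2)
Substituting knowns: -74.145 = 0.5·1000·(V1² − 12.92²)/1000
Solving for V1: V1 = √(12.92² + 2·(-74.145·1000)/1000) = 4.317 m/s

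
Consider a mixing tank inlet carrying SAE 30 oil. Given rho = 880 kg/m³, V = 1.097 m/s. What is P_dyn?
Formula: P_{dyn} = \frac{1}{2} \rho V^2
P_dyn = 0.5·880·1.097²/1000 = 0.5295 kPa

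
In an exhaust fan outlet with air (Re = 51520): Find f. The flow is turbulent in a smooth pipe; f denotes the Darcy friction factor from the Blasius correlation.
Formula: f = \frac{0.316}{Re^{0.25}}
f = 0.316/51520^0.25 = 0.02097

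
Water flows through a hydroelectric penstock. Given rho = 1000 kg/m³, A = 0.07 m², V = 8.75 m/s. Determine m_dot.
Formula: \dot{m} = \rho A V
m_dot = 1000·0.07·8.75 = 612.5 kg/s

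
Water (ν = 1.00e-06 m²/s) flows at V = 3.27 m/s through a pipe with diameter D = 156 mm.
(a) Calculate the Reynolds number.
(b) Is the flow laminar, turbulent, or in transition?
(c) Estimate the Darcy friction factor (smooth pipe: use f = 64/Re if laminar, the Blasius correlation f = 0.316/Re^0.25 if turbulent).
(a) Re = V·D/ν = 3.27·0.156/1.00e-06 = 510120
(b) Flow regime: turbulent (Re > 4000)
(c) Friction factor: f = 0.316/Re^0.25 = 0.316/510120^0.25 = 0.01182 (Blasius is strictly valid for Re ≲ 1e5; used here as the smooth-pipe estimate the problem specifies)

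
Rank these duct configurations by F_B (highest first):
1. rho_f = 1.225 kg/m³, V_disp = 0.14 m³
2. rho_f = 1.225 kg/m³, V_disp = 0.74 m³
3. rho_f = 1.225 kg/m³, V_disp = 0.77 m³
Case 1: F_B = 1.682 N
Case 2: F_B = 8.893 N
Case 3: F_B = 9.253 N
Ranking (highest first): 3, 2, 1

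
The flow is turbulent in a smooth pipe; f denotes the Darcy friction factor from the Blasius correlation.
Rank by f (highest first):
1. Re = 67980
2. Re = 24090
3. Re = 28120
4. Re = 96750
Case 1: f = 0.01957
Case 2: f = 0.02536
Case 3: f = 0.0244
Case 4: f = 0.01792
Ranking (highest first): 2, 3, 1, 4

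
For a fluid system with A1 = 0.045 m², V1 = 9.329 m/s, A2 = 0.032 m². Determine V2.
Formula: V_2 = \frac{A_1 V_1}{A_2}
V2 = 0.045·9.329/0.032 = 13.12 m/s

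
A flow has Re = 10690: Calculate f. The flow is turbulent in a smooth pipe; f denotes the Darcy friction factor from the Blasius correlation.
Formula: f = \frac{0.316}{Re^{0.25}}
f = 0.316/10690^0.25 = 0.03108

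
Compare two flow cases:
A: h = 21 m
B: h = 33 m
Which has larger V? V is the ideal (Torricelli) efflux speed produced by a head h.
V(A) = 20.3 m/s, V(B) = 25.45 m/s. Answer: B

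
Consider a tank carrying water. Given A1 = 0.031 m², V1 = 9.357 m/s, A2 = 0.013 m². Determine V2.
Formula: V_2 = \frac{A_1 V_1}{A_2}
V2 = 0.031·9.357/0.013 = 22.31 m/s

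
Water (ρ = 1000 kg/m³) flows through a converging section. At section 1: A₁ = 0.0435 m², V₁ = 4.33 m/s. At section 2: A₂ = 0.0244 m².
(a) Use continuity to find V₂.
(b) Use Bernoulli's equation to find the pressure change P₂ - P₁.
(a) Continuity: A₁V₁=A₂V₂ -> V₂=A₁V₁/A₂=0.0435*4.33/0.0244=7.72 m/s
(b) Bernoulli: P₂-P₁=0.5*rho*(V₁^2-V₂^2)/1000=0.5*1000*(4.33^2-7.72^2)/1000=-20.42 kPa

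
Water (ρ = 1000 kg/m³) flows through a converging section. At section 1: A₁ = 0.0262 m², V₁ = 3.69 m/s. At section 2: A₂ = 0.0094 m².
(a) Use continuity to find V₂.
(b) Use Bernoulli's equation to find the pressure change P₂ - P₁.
(a) Continuity: A₁V₁=A₂V₂ -> V₂=A₁V₁/A₂=0.0262*3.69/0.0094=10.28 m/s
(b) Bernoulli: P₂-P₁=0.5*rho*(V₁^2-V₂^2)/1000=0.5*1000*(3.69^2-10.28^2)/1000=-46.03 kPa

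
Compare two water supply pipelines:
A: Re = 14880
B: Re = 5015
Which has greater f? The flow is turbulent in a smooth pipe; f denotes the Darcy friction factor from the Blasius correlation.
f(A) = 0.02861, f(B) = 0.03755. Answer: B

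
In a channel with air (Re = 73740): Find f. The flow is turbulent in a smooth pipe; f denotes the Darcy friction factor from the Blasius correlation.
Formula: f = \frac{0.316}{Re^{0.25}}
f = 0.316/73740^0.25 = 0.01918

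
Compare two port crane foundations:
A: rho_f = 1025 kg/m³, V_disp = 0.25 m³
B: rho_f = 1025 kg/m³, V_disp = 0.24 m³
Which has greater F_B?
F_B(A) = 2514 N, F_B(B) = 2413 N. Answer: A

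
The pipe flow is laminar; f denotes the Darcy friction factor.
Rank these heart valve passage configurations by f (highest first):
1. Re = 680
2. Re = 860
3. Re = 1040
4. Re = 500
Case 1: f = 0.09412
Case 2: f = 0.07442
Case 3: f = 0.06154
Case 4: f = 0.128
Ranking (highest first): 4, 1, 2, 3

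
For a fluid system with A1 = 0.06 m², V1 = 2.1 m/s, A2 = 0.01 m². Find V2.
Formula: V_2 = \frac{A_1 V_1}{A_2}
V2 = 0.06·2.1/0.01 = 12.6 m/s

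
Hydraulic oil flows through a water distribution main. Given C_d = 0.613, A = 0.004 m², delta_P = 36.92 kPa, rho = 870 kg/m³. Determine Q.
Formula: Q = C_d A \sqrt{\frac{2 \Delta P}{\rho}}
Q = 0.613·0.004·√(2·(36.92·1000)/870)·1000 = 22.59 L/s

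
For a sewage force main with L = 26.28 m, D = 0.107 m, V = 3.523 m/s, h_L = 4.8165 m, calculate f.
Formula: h_L = f \frac{L}{D} \frac{V^2}{2g}
Substituting knowns: 4.8165 = f·(26.28/0.107)·3.523²/(2·9.81)
Solving for f: f = 4.8165·2·9.81/((26.28/0.107)·3.523²) = 0.031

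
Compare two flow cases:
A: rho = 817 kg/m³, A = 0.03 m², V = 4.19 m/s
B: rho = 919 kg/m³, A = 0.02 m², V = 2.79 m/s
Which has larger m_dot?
m_dot(A) = 102.7 kg/s, m_dot(B) = 51.28 kg/s. Answer: A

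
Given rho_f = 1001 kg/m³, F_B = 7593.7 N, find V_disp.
Formula: F_B = \rho_f g V_{disp}
Substituting knowns: 7593.7 = 1001·9.81·V_disp
Solving for V_disp: V_disp = 7593.7/(1001·9.81) = 0.7733 m³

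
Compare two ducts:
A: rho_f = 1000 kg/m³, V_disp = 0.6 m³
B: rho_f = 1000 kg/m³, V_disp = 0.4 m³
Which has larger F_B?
F_B(A) = 5886 N, F_B(B) = 3924 N. Answer: A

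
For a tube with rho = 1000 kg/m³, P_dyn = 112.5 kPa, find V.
Formula: P_{dyn} = \frac{1}{2} \rho V^2
Substituting knowns: 112.5 = 0.5·1000·V²/1000
Solving for V: V = √(2·(112.5·1000)/1000) = 15 m/s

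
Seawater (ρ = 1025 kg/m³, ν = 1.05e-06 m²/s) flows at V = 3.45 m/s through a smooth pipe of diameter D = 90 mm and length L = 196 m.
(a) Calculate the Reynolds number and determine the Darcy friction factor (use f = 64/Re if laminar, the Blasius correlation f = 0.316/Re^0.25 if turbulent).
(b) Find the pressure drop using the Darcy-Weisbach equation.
(a) Re = V·D/ν = 3.45·0.09/1.05e-06 = 295710 → turbulent (Re > 4000); f = 0.316/Re^0.25 = 0.316/295710^0.25 = 0.013551 (Blasius is strictly valid for Re ≲ 1e5; used here as the smooth-pipe estimate the problem specifies)
(b) Darcy-Weisbach: ΔP = f·(L/D)·½ρV²/1000 = 0.013551·(196/0.090)·½·1025·3.45²/1000 = 180 kPa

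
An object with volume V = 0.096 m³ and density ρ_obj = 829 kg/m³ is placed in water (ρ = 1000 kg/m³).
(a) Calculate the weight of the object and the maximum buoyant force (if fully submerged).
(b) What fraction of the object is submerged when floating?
(a) W=rho_obj*g*V=829*9.81*0.096=780.7 N; F_B(max)=rho*g*V=1000*9.81*0.096=941.8 N
(b) Floating fraction=rho_obj/rho=829/1000=0.829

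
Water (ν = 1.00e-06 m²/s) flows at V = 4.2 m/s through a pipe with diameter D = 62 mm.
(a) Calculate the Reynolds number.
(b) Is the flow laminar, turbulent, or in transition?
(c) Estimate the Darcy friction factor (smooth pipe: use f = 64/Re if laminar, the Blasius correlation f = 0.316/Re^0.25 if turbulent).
(a) Re = V·D/ν = 4.2·0.062/1.00e-06 = 260400
(b) Flow regime: turbulent (Re > 4000)
(c) Friction factor: f = 0.316/Re^0.25 = 0.316/260400^0.25 = 0.01399 (Blasius is strictly valid for Re ≲ 1e5; used here as the smooth-pipe estimate the problem specifies)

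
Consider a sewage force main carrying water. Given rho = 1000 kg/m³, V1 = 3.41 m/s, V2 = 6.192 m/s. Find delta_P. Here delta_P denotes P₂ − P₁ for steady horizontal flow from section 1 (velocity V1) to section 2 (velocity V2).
Formula: \Delta P = \frac{1}{2} \rho (V_1^2 - V_2^2)
delta_P = 0.5·1000·(3.41² − 6.192²)/1000 = -13.36 kPa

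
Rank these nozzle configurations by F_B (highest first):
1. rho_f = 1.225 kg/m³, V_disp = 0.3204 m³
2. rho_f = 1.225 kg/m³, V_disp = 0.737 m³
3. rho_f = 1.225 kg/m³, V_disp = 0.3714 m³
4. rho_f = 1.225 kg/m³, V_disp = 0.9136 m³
Case 1: F_B = 3.85 N
Case 2: F_B = 8.857 N
Case 3: F_B = 4.463 N
Case 4: F_B = 10.98 N
Ranking (highest first): 4, 2, 3, 1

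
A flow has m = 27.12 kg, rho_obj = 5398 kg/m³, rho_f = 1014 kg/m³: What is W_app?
Formula: W_{app} = mg\left(1 - \frac{\rho_f}{\rho_{obj}}\right)
W_app = 27.12·9.81·(1 − 1014/5398) = 216.1 N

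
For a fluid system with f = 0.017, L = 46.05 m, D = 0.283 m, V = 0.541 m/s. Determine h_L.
Formula: h_L = f \frac{L}{D} \frac{V^2}{2g}
h_L = 0.017·(46.05/0.283)·0.541²/(2·9.81) = 0.04127 m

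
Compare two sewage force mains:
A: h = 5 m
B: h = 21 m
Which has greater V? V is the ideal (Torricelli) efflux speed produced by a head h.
V(A) = 9.905 m/s, V(B) = 20.3 m/s. Answer: B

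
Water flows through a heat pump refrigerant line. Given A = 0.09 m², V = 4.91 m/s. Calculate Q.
Formula: Q = A V
Q = 0.09·4.91·1000 = 441.9 L/s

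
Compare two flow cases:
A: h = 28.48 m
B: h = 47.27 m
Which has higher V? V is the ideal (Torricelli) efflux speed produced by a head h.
V(A) = 23.64 m/s, V(B) = 30.45 m/s. Answer: B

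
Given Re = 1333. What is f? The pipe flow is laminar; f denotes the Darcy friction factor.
Formula: f = \frac{64}{Re}
f = 64/1333 = 0.04801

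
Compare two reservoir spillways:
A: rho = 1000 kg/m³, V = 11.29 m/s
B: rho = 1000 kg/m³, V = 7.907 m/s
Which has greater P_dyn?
P_dyn(A) = 63.73 kPa, P_dyn(B) = 31.26 kPa. Answer: A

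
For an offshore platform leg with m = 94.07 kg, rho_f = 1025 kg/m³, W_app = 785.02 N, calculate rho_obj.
Formula: W_{app} = mg\left(1 - \frac{\rho_f}{\rho_{obj}}\right)
Substituting knowns: 785.02 = 94.07·9.81·(1 − 1025/rho_obj)
Solving for rho_obj: rho_obj = 1025/(1 − 785.02/(94.07·9.81)) = 6864 kg/m³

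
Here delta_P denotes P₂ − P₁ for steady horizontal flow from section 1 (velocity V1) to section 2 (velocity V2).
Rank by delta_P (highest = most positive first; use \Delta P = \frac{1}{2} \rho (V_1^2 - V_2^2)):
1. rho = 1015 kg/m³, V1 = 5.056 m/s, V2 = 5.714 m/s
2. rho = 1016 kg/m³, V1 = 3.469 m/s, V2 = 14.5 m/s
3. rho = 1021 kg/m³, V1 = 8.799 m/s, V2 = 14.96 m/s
Case 1: delta_P = -3.596 kPa
Case 2: delta_P = -100.7 kPa
Case 3: delta_P = -74.73 kPa
Ranking (highest first): 1, 3, 2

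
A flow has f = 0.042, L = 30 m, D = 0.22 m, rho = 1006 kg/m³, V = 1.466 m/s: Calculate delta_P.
Formula: \Delta P = f \frac{L}{D} \frac{\rho V^2}{2}
delta_P = 0.042·(30/0.22)·0.5·1006·1.466²/1000 = 6.191 kPa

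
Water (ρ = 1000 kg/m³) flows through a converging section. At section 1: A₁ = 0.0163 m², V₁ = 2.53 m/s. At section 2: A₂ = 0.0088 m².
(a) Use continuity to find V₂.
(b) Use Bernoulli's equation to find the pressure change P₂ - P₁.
(a) Continuity: A₁V₁=A₂V₂ -> V₂=A₁V₁/A₂=0.0163*2.53/0.0088=4.69 m/s
(b) Bernoulli: P₂-P₁=0.5*rho*(V₁^2-V₂^2)/1000=0.5*1000*(2.53^2-4.69^2)/1000=-7.798 kPa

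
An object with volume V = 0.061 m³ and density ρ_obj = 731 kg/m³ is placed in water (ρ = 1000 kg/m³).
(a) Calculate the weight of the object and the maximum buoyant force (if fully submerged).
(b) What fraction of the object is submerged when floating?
(a) W=rho_obj*g*V=731*9.81*0.061=437.4 N; F_B(max)=rho*g*V=1000*9.81*0.061=598.4 N
(b) Floating fraction=rho_obj/rho=731/1000=0.731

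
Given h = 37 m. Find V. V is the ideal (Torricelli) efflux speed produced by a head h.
Formula: V = \sqrt{2 g h}
V = √(2·9.81·37) = 26.94 m/s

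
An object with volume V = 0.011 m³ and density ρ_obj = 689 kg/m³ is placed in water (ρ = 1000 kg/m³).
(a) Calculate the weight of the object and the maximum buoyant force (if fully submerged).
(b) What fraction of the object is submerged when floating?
(a) W=rho_obj*g*V=689*9.81*0.011=74.3 N; F_B(max)=rho*g*V=1000*9.81*0.011=107.9 N
(b) Floating fraction=rho_obj/rho=689/1000=0.689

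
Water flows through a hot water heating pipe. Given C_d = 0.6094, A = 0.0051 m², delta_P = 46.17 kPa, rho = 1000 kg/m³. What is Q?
Formula: Q = C_d A \sqrt{\frac{2 \Delta P}{\rho}}
Q = 0.6094·0.0051·√(2·(46.17·1000)/1000)·1000 = 29.87 L/s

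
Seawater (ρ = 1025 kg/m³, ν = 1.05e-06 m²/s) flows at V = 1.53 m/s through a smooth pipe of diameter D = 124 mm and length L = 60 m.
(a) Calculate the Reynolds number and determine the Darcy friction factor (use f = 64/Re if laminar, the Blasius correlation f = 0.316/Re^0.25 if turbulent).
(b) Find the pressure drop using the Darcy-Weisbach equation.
(a) Re = V·D/ν = 1.53·0.124/1.05e-06 = 180690 → turbulent (Re > 4000); f = 0.316/Re^0.25 = 0.316/180690^0.25 = 0.015327 (Blasius is strictly valid for Re ≲ 1e5; used here as the smooth-pipe estimate the problem specifies)
(b) Darcy-Weisbach: ΔP = f·(L/D)·½ρV²/1000 = 0.015327·(60/0.124)·½·1025·1.53²/1000 = 8.897 kPa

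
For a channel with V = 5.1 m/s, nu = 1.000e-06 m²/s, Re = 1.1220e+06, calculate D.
Formula: Re = \frac{V D}{\nu}
Substituting knowns: 1.1220e+06 = 5.1·D/1.000e-06
Solving for D: D = 1.1220e+06·1.000e-06/5.1 = 0.22 m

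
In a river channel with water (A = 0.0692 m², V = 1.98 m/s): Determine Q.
Formula: Q = A V
Q = 0.0692·1.98·1000 = 137 L/s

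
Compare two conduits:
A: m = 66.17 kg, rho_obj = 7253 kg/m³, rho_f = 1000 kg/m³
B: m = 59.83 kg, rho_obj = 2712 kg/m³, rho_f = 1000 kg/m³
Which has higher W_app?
W_app(A) = 559.6 N, W_app(B) = 370.5 N. Answer: A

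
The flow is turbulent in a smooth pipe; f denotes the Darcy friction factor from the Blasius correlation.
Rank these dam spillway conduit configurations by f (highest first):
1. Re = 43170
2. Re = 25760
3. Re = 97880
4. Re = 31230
Case 1: f = 0.02192
Case 2: f = 0.02494
Case 3: f = 0.01787
Case 4: f = 0.02377
Ranking (highest first): 2, 4, 1, 3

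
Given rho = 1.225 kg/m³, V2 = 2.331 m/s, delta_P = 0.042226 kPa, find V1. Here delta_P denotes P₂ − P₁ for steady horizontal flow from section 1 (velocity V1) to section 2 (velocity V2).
Formula: \Delta P = \frac{1}{2} \rho (V_1^2 - V_2^2)
Substituting knowns: 0.042226 = 0.5·1.225·(V1² − 2.331²)/1000
Solving for V1: V1 = √(2.331² + 2·(0.042226·1000)/1.225) = 8.624 m/s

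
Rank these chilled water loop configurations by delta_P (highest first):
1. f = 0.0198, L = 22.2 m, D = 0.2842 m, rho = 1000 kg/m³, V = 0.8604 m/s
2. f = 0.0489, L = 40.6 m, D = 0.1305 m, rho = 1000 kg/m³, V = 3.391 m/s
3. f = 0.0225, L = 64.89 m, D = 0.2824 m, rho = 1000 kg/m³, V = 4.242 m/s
Case 1: delta_P = 0.5725 kPa
Case 2: delta_P = 87.47 kPa
Case 3: delta_P = 46.52 kPa
Ranking (highest first): 2, 3, 1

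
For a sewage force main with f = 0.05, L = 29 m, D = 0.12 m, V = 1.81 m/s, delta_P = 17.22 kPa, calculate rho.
Formula: \Delta P = f \frac{L}{D} \frac{\rho V^2}{2}
Substituting knowns: 17.22 = 0.05·(29/0.12)·0.5·rho·1.81²/1000
Solving for rho: rho = (17.22·1000)/(0.05·(29/0.12)·0.5·1.81²) = 870 kg/m³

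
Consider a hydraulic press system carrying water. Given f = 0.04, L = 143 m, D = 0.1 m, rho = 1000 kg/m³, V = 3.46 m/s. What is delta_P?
Formula: \Delta P = f \frac{L}{D} \frac{\rho V^2}{2}
delta_P = 0.04·(143/0.1)·0.5·1000·3.46²/1000 = 342.4 kPa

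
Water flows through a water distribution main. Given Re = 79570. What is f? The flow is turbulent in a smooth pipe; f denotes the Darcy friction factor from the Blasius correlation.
Formula: f = \frac{0.316}{Re^{0.25}}
f = 0.316/79570^0.25 = 0.01881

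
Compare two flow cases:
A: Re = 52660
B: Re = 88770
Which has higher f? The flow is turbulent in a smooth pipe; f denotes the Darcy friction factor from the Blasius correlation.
f(A) = 0.02086, f(B) = 0.01831. Answer: A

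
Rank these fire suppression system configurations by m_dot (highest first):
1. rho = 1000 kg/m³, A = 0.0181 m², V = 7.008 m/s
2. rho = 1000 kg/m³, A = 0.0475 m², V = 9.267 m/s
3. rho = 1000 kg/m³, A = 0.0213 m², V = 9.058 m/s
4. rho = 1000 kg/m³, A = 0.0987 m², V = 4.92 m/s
Case 1: m_dot = 126.8 kg/s
Case 2: m_dot = 440.2 kg/s
Case 3: m_dot = 192.9 kg/s
Case 4: m_dot = 485.6 kg/s
Ranking (highest first): 4, 2, 3, 1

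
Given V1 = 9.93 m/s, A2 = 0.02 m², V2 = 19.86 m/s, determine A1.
Formula: V_2 = \frac{A_1 V_1}{A_2}
Substituting knowns: 19.86 = A1·9.93/0.02
Solving for A1: A1 = 19.86·0.02/9.93 = 0.04 m²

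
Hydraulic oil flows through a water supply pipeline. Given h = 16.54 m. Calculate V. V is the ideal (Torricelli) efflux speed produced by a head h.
Formula: V = \sqrt{2 g h}
V = √(2·9.81·16.54) = 18.01 m/s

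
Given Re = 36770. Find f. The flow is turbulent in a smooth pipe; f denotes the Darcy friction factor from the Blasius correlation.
Formula: f = \frac{0.316}{Re^{0.25}}
f = 0.316/36770^0.25 = 0.02282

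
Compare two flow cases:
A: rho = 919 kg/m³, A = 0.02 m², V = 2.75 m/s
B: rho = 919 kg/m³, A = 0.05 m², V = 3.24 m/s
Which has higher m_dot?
m_dot(A) = 50.54 kg/s, m_dot(B) = 148.9 kg/s. Answer: B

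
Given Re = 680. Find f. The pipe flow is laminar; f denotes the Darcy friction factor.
Formula: f = \frac{64}{Re}
f = 64/680 = 0.09412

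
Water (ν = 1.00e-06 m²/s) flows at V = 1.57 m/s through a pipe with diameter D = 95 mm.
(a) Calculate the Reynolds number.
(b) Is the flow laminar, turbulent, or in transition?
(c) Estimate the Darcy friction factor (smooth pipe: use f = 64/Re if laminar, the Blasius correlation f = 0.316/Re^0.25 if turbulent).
(a) Re = V·D/ν = 1.57·0.095/1.00e-06 = 149150
(b) Flow regime: turbulent (Re > 4000)
(c) Friction factor: f = 0.316/Re^0.25 = 0.316/149150^0.25 = 0.01608 (Blasius is strictly valid for Re ≲ 1e5; used here as the smooth-pipe estimate the problem specifies)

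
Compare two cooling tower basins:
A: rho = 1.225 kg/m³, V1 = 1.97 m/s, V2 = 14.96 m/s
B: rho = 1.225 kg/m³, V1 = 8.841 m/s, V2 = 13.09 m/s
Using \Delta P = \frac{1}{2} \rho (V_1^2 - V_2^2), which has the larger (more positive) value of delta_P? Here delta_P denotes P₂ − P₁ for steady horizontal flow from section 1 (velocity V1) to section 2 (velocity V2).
delta_P(A) = -0.1347 kPa, delta_P(B) = -0.05708 kPa. Answer: B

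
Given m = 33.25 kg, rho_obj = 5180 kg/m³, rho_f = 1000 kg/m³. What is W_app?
Formula: W_{app} = mg\left(1 - \frac{\rho_f}{\rho_{obj}}\right)
W_app = 33.25·9.81·(1 − 1000/5180) = 263.2 N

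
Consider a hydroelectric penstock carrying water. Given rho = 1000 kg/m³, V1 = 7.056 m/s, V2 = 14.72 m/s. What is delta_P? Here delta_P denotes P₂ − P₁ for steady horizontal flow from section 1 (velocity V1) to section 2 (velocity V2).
Formula: \Delta P = \frac{1}{2} \rho (V_1^2 - V_2^2)
delta_P = 0.5·1000·(7.056² − 14.72²)/1000 = -83.45 kPa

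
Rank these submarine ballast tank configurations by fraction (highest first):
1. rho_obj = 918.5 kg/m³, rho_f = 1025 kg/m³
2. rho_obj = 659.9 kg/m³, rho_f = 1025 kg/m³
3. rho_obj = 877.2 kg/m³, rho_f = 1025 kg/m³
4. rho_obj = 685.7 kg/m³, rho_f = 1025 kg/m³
Case 1: fraction = 0.8961
Case 2: fraction = 0.6438
Case 3: fraction = 0.8558
Case 4: fraction = 0.669
Ranking (highest first): 1, 3, 4, 2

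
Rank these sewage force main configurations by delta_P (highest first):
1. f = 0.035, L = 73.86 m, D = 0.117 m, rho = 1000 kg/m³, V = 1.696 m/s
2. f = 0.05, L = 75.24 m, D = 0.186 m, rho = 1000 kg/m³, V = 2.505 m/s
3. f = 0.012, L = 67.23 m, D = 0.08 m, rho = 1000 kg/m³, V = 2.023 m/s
Case 1: delta_P = 31.78 kPa
Case 2: delta_P = 63.46 kPa
Case 3: delta_P = 20.64 kPa
Ranking (highest first): 2, 1, 3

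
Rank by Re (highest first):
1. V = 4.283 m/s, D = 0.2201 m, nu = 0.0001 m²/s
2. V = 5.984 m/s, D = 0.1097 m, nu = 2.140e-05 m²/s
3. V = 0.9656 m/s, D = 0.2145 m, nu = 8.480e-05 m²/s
Case 1: Re = 9427
Case 2: Re = 30675
Case 3: Re = 2442
Ranking (highest first): 2, 1, 3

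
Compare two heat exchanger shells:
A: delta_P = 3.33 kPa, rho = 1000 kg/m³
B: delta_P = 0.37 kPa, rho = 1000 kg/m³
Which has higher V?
V(A) = 2.581 m/s, V(B) = 0.8602 m/s. Answer: A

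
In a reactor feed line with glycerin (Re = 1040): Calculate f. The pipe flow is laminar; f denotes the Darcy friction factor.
Formula: f = \frac{64}{Re}
f = 64/1040 = 0.06154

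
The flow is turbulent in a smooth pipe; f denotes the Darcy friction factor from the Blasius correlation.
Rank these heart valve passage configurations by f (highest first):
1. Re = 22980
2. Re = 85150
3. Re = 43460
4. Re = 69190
Case 1: f = 0.02567
Case 2: f = 0.0185
Case 3: f = 0.02189
Case 4: f = 0.01948
Ranking (highest first): 1, 3, 4, 2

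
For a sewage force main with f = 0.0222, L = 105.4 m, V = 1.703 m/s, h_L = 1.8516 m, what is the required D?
Formula: h_L = f \frac{L}{D} \frac{V^2}{2g}
Substituting knowns: 1.8516 = 0.0222·(105.4/D)·1.703²/(2·9.81)
Solving for D: D = 0.0222·105.4·1.703²/(2·9.81·1.8516) = 0.1868 m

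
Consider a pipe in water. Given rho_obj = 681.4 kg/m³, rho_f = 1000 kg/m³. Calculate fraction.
Formula: f_{sub} = \frac{\rho_{obj}}{\rho_f}
fraction = 681.4/1000 = 0.6814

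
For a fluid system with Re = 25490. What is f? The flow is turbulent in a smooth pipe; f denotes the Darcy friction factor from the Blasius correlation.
Formula: f = \frac{0.316}{Re^{0.25}}
f = 0.316/25490^0.25 = 0.02501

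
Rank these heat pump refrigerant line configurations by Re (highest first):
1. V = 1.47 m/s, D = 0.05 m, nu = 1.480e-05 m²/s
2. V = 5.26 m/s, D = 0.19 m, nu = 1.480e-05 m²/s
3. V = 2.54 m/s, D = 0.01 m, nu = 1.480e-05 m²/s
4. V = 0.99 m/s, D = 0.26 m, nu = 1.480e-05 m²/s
Case 1: Re = 4966
Case 2: Re = 67527
Case 3: Re = 1716
Case 4: Re = 17392
Ranking (highest first): 2, 4, 1, 3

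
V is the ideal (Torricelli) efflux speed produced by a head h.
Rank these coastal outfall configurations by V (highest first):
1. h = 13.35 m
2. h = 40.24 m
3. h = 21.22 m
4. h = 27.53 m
Case 1: V = 16.18 m/s
Case 2: V = 28.1 m/s
Case 3: V = 20.4 m/s
Case 4: V = 23.24 m/s
Ranking (highest first): 2, 4, 3, 1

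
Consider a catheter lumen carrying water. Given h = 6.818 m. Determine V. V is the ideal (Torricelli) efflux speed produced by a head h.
Formula: V = \sqrt{2 g h}
V = √(2·9.81·6.818) = 11.57 m/s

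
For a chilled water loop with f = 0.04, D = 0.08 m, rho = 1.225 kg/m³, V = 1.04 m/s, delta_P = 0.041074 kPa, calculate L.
Formula: \Delta P = f \frac{L}{D} \frac{\rho V^2}{2}
Substituting knowns: 0.041074 = 0.04·(L/0.08)·0.5·1.225·1.04²/1000
Solving for L: L = (0.041074·1000)·0.08/(0.04·0.5·1.225·1.04²) = 124 m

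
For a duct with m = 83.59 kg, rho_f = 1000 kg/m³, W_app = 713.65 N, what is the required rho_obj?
Formula: W_{app} = mg\left(1 - \frac{\rho_f}{\rho_{obj}}\right)
Substituting knowns: 713.65 = 83.59·9.81·(1 − 1000/rho_obj)
Solving for rho_obj: rho_obj = 1000/(1 − 713.65/(83.59·9.81)) = 7709 kg/m³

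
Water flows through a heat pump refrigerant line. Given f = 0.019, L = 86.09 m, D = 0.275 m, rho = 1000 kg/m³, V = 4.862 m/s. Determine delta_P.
Formula: \Delta P = f \frac{L}{D} \frac{\rho V^2}{2}
delta_P = 0.019·(86.09/0.275)·0.5·1000·4.862²/1000 = 70.3 kPa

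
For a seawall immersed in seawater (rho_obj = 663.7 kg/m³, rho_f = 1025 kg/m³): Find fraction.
Formula: f_{sub} = \frac{\rho_{obj}}{\rho_f}
fraction = 663.7/1025 = 0.6475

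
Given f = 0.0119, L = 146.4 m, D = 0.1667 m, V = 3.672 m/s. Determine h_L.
Formula: h_L = f \frac{L}{D} \frac{V^2}{2g}
h_L = 0.0119·(146.4/0.1667)·3.672²/(2·9.81) = 7.182 m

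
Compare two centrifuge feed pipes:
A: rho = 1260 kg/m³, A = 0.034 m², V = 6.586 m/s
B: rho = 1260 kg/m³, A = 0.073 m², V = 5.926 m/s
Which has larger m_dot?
m_dot(A) = 282.1 kg/s, m_dot(B) = 545.1 kg/s. Answer: B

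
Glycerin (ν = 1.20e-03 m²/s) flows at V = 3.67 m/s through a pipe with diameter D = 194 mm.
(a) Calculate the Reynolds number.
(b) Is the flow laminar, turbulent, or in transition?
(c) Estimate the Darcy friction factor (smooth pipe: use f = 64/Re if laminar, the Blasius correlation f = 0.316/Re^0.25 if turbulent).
(a) Re = V·D/ν = 3.67·0.194/1.20e-03 = 593.32
(b) Flow regime: laminar (Re < 2300)
(c) Friction factor: f = 64/Re = 64/593.32 = 0.1079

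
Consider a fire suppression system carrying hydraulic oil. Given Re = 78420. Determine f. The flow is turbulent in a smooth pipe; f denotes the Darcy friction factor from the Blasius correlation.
Formula: f = \frac{0.316}{Re^{0.25}}
f = 0.316/78420^0.25 = 0.01888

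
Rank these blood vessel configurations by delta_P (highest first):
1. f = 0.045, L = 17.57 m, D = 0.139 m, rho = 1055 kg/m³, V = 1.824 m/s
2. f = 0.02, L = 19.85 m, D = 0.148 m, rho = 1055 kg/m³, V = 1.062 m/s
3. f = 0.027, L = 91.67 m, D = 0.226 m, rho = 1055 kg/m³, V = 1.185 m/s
Case 1: delta_P = 9.983 kPa
Case 2: delta_P = 1.596 kPa
Case 3: delta_P = 8.112 kPa
Ranking (highest first): 1, 3, 2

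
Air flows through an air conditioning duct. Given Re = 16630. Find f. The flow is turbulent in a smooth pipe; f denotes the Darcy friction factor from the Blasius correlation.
Formula: f = \frac{0.316}{Re^{0.25}}
f = 0.316/16630^0.25 = 0.02783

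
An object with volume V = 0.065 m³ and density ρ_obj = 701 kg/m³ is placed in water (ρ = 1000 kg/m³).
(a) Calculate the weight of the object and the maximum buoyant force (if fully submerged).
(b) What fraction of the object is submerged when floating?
(a) W=rho_obj*g*V=701*9.81*0.065=447.0 N; F_B(max)=rho*g*V=1000*9.81*0.065=637.6 N
(b) Floating fraction=rho_obj/rho=701/1000=0.701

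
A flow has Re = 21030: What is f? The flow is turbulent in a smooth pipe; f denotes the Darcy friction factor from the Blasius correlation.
Formula: f = \frac{0.316}{Re^{0.25}}
f = 0.316/21030^0.25 = 0.02624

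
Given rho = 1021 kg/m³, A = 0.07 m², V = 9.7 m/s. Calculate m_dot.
Formula: \dot{m} = \rho A V
m_dot = 1021·0.07·9.7 = 693.3 kg/s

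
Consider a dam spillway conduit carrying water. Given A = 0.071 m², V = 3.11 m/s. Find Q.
Formula: Q = A V
Q = 0.071·3.11·1000 = 220.8 L/s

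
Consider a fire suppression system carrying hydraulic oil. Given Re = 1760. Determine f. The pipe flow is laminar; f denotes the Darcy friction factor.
Formula: f = \frac{64}{Re}
f = 64/1760 = 0.03636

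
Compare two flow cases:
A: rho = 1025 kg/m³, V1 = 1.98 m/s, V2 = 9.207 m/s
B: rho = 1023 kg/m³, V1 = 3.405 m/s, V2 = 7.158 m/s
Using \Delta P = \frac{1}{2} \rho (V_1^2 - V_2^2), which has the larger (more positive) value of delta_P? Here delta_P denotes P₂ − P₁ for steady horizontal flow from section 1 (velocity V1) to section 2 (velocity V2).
delta_P(A) = -41.43 kPa, delta_P(B) = -20.28 kPa. Answer: B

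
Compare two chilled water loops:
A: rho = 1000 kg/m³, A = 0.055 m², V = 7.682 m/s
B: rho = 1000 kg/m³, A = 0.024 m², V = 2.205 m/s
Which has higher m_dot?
m_dot(A) = 422.5 kg/s, m_dot(B) = 52.92 kg/s. Answer: A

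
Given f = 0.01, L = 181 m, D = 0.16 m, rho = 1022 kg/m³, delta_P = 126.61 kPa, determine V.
Formula: \Delta P = f \frac{L}{D} \frac{\rho V^2}{2}
Substituting knowns: 126.61 = 0.01·(181/0.16)·0.5·1022·V²/1000
Solving for V: V = √((126.61·1000)/(0.01·(181/0.16)·0.5·1022)) = 4.68 m/s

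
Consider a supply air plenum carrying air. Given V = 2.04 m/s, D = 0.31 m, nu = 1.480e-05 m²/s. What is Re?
Formula: Re = \frac{V D}{\nu}
Re = 2.04·0.31/1.480e-05 = 42730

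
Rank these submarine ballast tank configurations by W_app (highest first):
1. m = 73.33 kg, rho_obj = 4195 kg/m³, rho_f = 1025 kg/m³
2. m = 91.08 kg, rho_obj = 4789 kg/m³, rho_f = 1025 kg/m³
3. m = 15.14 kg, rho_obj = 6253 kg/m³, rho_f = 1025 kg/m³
Case 1: W_app = 543.6 N
Case 2: W_app = 702.3 N
Case 3: W_app = 124.2 N
Ranking (highest first): 2, 1, 3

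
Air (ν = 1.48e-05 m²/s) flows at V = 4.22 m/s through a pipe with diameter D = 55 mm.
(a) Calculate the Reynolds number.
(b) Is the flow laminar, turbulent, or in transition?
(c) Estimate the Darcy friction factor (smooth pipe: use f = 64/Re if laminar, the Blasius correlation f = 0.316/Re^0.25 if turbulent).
(a) Re = V·D/ν = 4.22·0.055/1.48e-05 = 15682
(b) Flow regime: turbulent (Re > 4000)
(c) Friction factor: f = 0.316/Re^0.25 = 0.316/15682^0.25 = 0.02824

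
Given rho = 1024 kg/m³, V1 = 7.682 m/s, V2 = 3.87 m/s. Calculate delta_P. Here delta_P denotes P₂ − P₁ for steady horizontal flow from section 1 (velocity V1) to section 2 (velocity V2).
Formula: \Delta P = \frac{1}{2} \rho (V_1^2 - V_2^2)
delta_P = 0.5·1024·(7.682² − 3.87²)/1000 = 22.55 kPa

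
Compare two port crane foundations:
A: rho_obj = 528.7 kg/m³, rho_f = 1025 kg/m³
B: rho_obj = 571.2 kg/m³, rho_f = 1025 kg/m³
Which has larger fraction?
fraction(A) = 0.5158, fraction(B) = 0.5573. Answer: B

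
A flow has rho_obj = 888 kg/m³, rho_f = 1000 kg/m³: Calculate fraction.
Formula: f_{sub} = \frac{\rho_{obj}}{\rho_f}
fraction = 888/1000 = 0.888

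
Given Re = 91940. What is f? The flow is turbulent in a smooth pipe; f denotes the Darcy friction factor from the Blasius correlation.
Formula: f = \frac{0.316}{Re^{0.25}}
f = 0.316/91940^0.25 = 0.01815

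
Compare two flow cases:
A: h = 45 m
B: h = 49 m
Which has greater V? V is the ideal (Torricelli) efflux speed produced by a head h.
V(A) = 29.71 m/s, V(B) = 31.01 m/s. Answer: B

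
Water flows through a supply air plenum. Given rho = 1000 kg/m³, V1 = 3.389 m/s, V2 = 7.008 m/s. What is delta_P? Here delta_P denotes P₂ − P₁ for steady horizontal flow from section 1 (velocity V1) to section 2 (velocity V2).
Formula: \Delta P = \frac{1}{2} \rho (V_1^2 - V_2^2)
delta_P = 0.5·1000·(3.389² − 7.008²)/1000 = -18.81 kPa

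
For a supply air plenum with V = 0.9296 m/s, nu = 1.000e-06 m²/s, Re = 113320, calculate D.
Formula: Re = \frac{V D}{\nu}
Substituting knowns: 113320 = 0.9296·D/1.000e-06
Solving for D: D = 113320·1.000e-06/0.9296 = 0.1219 m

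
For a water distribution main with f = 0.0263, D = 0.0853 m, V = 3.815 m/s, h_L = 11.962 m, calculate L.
Formula: h_L = f \frac{L}{D} \frac{V^2}{2g}
Substituting knowns: 11.962 = 0.0263·(L/0.0853)·3.815²/(2·9.81)
Solving for L: L = 11.962·2·9.81·0.0853/(0.0263·3.815²) = 52.3 m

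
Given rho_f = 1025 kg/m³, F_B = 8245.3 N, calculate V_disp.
Formula: F_B = \rho_f g V_{disp}
Substituting knowns: 8245.3 = 1025·9.81·V_disp
Solving for V_disp: V_disp = 8245.3/(1025·9.81) = 0.82 m³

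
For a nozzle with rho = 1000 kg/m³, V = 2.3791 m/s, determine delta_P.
Formula: V = \sqrt{\frac{2 \Delta P}{\rho}}
Substituting knowns: 2.3791 = √(2·(delta_P·1000)/1000)
Solving for delta_P: delta_P = 2.3791²·1000/2/1000 = 2.83 kPa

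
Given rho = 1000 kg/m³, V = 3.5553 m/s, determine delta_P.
Formula: V = \sqrt{\frac{2 \Delta P}{\rho}}
Substituting knowns: 3.5553 = √(2·(delta_P·1000)/1000)
Solving for delta_P: delta_P = 3.5553²·1000/2/1000 = 6.32 kPa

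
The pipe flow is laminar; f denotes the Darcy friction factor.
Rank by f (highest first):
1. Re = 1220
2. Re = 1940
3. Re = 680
Case 1: f = 0.05246
Case 2: f = 0.03299
Case 3: f = 0.09412
Ranking (highest first): 3, 1, 2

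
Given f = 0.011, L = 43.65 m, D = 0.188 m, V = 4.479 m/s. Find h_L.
Formula: h_L = f \frac{L}{D} \frac{V^2}{2g}
h_L = 0.011·(43.65/0.188)·4.479²/(2·9.81) = 2.611 m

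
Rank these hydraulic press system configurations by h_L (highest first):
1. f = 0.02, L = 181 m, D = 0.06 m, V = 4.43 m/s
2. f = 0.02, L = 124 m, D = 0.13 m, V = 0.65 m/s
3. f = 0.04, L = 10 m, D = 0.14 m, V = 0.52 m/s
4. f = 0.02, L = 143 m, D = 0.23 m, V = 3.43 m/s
Case 1: h_L = 60.35 m
Case 2: h_L = 0.4108 m
Case 3: h_L = 0.03938 m
Case 4: h_L = 7.456 m
Ranking (highest first): 1, 4, 2, 3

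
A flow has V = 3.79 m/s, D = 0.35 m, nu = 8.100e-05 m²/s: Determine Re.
Formula: Re = \frac{V D}{\nu}
Re = 3.79·0.35/8.100e-05 = 16377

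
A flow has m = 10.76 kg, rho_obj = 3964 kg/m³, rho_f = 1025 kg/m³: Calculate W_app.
Formula: W_{app} = mg\left(1 - \frac{\rho_f}{\rho_{obj}}\right)
W_app = 10.76·9.81·(1 − 1025/3964) = 78.26 N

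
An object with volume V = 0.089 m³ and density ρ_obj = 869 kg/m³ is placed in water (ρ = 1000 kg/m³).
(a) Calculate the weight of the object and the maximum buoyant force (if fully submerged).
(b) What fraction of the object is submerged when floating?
(a) W=rho_obj*g*V=869*9.81*0.089=758.7 N; F_B(max)=rho*g*V=1000*9.81*0.089=873.1 N
(b) Floating fraction=rho_obj/rho=869/1000=0.869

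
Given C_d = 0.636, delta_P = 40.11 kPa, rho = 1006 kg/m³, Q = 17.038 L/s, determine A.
Formula: Q = C_d A \sqrt{\frac{2 \Delta P}{\rho}}
Substituting knowns: 17.038 = 0.636·A·√(2·(40.11·1000)/1006)·1000
Solving for A: A = (17.038/1000)/(0.636·√(2·(40.11·1000)/1006)) = 0.003 m²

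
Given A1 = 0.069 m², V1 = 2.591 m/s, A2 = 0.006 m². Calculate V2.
Formula: V_2 = \frac{A_1 V_1}{A_2}
V2 = 0.069·2.591/0.006 = 29.8 m/s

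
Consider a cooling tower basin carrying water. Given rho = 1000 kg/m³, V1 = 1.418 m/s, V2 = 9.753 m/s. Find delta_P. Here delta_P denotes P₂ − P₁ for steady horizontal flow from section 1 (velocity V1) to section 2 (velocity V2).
Formula: \Delta P = \frac{1}{2} \rho (V_1^2 - V_2^2)
delta_P = 0.5·1000·(1.418² − 9.753²)/1000 = -46.56 kPa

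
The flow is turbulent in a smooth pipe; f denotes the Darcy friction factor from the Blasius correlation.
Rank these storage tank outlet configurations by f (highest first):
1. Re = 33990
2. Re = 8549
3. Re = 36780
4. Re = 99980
Case 1: f = 0.02327
Case 2: f = 0.03286
Case 3: f = 0.02282
Case 4: f = 0.01777
Ranking (highest first): 2, 1, 3, 4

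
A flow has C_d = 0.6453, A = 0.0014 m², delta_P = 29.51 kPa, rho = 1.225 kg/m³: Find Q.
Formula: Q = C_d A \sqrt{\frac{2 \Delta P}{\rho}}
Q = 0.6453·0.0014·√(2·(29.51·1000)/1.225)·1000 = 198.3 L/s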